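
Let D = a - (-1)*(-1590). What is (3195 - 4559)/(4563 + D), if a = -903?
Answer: -682/1035 ≈ -0.65894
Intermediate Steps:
D = -2493 (D = -903 - (-1)*(-1590) = -903 - 1*1590 = -903 - 1590 = -2493)
(3195 - 4559)/(4563 + D) = (3195 - 4559)/(4563 - 2493) = -1364/2070 = -1364*1/2070 = -682/1035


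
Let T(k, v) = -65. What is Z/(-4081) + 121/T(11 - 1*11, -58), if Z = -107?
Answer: -486846/265265 ≈ -1.8353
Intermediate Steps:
Z/(-4081) + 121/T(11 - 1*11, -58) = -107/(-4081) + 121/(-65) = -107*(-1/4081) + 121*(-1/65) = 107/4081 - 121/65 = -486846/265265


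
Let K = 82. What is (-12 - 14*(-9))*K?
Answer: 9348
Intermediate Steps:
(-12 - 14*(-9))*K = (-12 - 14*(-9))*82 = (-12 + 126)*82 = 114*82 = 9348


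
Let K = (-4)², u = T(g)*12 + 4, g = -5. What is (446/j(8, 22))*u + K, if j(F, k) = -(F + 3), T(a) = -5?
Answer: 25152/11 ≈ 2286.5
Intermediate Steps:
j(F, k) = -3 - F (j(F, k) = -(3 + F) = -3 - F)
u = -56 (u = -5*12 + 4 = -60 + 4 = -56)
K = 16
(446/j(8, 22))*u + K = (446/(-3 - 1*8))*(-56) + 16 = (446/(-3 - 8))*(-56) + 16 = (446/(-11))*(-56) + 16 = (446*(-1/11))*(-56) + 16 = -446/11*(-56) + 16 = 24976/11 + 16 = 25152/11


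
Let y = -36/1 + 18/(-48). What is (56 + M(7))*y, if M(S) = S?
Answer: -18333/8 ≈ -2291.6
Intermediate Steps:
y = -291/8 (y = -36*1 + 18*(-1/48) = -36 - 3/8 = -291/8 ≈ -36.375)
(56 + M(7))*y = (56 + 7)*(-291/8) = 63*(-291/8) = -18333/8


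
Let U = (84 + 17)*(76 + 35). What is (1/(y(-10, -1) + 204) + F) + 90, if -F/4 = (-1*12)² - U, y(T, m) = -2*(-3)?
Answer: 9315181/210 ≈ 44358.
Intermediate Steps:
y(T, m) = 6
U = 11211 (U = 101*111 = 11211)
F = 44268 (F = -4*((-1*12)² - 1*11211) = -4*((-12)² - 11211) = -4*(144 - 11211) = -4*(-11067) = 44268)
(1/(y(-10, -1) + 204) + F) + 90 = (1/(6 + 204) + 44268) + 90 = (1/210 + 44268) + 90 = 9296281/210 + 90 = 9315181/210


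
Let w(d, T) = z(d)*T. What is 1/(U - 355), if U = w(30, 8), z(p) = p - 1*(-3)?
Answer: -1/91 ≈ -0.010989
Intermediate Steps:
z(p) = 3 + p (z(p) = p + 3 = 3 + p)
w(d, T) = T*(3 + d) (w(d, T) = (3 + d)*T = T*(3 + d))
U = 264 (U = 8*(3 + 30) = 8*33 = 264)
1/(U - 355) = 1/(264 - 355) = 1/(-91) = -1/91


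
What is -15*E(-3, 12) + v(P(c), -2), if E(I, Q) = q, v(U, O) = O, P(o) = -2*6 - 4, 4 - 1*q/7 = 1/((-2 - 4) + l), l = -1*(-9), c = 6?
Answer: -387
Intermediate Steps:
l = 9
q = 77/3 (q = 28 - 7/((-2 - 4) + 9) = 28 - 7/(-6 + 9) = 28 - 7/3 = 77/3 ≈ 25.667)
P(o) = -16 (P(o) = -12 - 4 = -16)
E(I, Q) = 77/3
-15*E(-3, 12) + v(P(c), -2) = -15*77/3 - 2 = -385 - 2 = -387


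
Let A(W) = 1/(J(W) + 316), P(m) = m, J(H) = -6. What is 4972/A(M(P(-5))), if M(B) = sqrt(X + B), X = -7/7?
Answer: 1541320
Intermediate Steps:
X = -1 (X = -7*1/7 = -1)
M(B) = sqrt(-1 + B)
A(W) = 1/310 (A(W) = 1/(-6 + 316) = 1/310)
4972/A(M(P(-5))) = 4972/(1/310) = 4972*310 = 1541320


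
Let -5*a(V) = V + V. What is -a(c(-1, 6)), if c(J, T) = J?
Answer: -⅖ ≈ -0.40000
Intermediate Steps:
a(V) = -2*V/5 (a(V) = -(V + V)/5 = -2*V/5)
-a(c(-1, 6)) = -(-2)*(-1)/5 = -1*⅖ = -⅖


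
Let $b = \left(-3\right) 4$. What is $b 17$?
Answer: $-204$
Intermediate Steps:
$b = -12$
$b 17 = \left(-12\right) 17 = -204$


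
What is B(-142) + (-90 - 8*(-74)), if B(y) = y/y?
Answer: 503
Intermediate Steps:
B(y) = 1
B(-142) + (-90 - 8*(-74)) = 1 + (-90 - 8*(-74)) = 1 + (-90 + 592) = 1 + 502 = 503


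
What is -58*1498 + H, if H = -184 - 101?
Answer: -87169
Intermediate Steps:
H = -285
-58*1498 + H = -58*1498 - 285 = -86884 - 285 = -87169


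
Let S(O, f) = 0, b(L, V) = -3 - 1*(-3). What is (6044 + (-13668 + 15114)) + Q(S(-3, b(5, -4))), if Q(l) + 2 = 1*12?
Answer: 7500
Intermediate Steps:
b(L, V) = 0 (b(L, V) = -3 + 3 = 0)
Q(l) = 10 (Q(l) = -2 + 1*12 = -2 + 12 = 10)
(6044 + (-13668 + 15114)) + Q(S(-3, b(5, -4))) = (6044 + (-13668 + 15114)) + 10 = (6044 + 1446) + 10 = 7490 + 10 = 7500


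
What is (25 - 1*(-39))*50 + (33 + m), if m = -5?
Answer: 3228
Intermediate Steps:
(25 - 1*(-39))*50 + (33 + m) = (25 - 1*(-39))*50 + (33 - 5) = (25 + 39)*50 + 28 = 64*50 + 28 = 3200 + 28 = 3228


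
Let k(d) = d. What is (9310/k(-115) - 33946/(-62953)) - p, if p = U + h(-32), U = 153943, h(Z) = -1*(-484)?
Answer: -20337656831/131629 ≈ -1.5451e+5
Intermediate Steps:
h(Z) = 484
p = 154427 (p = 153943 + 484 = 154427)
(9310/k(-115) - 33946/(-62953)) - p = (9310/(-115) - 33946/(-62953)) - 1*154427 = (9310*(-1/115) - 33946*(-1/62953)) - 154427 = (-1862/23 + 3086/5723) - 154427 = -10585248/131629 - 154427 = -20337656831/131629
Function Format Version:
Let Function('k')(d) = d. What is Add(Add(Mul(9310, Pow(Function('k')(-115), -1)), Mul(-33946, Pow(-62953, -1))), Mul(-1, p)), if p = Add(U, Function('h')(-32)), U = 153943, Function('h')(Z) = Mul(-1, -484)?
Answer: Rational(-20337656831, 131629) ≈ -1.5451e+5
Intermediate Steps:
Function('h')(Z) = 484
p = 154427 (p = Add(153943, 484) = 154427)
Add(Add(Mul(9310, Pow(Function('k')(-115), -1)), Mul(-33946, Pow(-62953, -1))), Mul(-1, p)) = Add(Add(Mul(9310, Pow(-115, -1)), Mul(-33946, Pow(-62953, -1))), Mul(-1, 154427)) = Add(Add(Mul(9310, Rational(-1, 115)), Mul(-33946, Rational(-1, 62953))), -154427) = Add(Add(Rational(-1862, 23), Rational(3086, 5723)), -154427) = Add(Rational(-10585248, 131629), -154427) = Rational(-20337656831, 131629)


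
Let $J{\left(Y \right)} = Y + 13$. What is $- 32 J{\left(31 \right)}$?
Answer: $-1408$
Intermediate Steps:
$J{\left(Y \right)} = 13 + Y$
$- 32 J{\left(31 \right)} = - 32 \left(13 + 31\right) = \left(-32\right) 44 = -1408$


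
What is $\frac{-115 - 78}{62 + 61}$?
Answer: $- \frac{193}{123} \approx -1.5691$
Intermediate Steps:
$\frac{-115 - 78}{62 + 61} = - \frac{193}{123}$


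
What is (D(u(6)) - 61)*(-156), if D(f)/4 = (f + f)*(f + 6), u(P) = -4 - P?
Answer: -40404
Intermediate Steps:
D(f) = 8*f*(6 + f) (D(f) = 4*((f + f)*(f + 6)) = 4*((2*f)*(6 + f)) = 4*(2*f*(6 + f)) = 8*f*(6 + f))
(D(u(6)) - 61)*(-156) = (8*(-4 - 1*6)*(6 + (-4 - 1*6)) - 61)*(-156) = (8*(-4 - 6)*(6 + (-4 - 6)) - 61)*(-156) = (8*(-10)*(6 - 10) - 61)*(-156) = (8*(-10)*(-4) - 61)*(-156) = (320 - 61)*(-156) = 259*(-156) = -40404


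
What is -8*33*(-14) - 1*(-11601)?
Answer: 15297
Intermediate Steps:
-8*33*(-14) - 1*(-11601) = -264*(-14) + 11601 = 3696 + 11601 = 15297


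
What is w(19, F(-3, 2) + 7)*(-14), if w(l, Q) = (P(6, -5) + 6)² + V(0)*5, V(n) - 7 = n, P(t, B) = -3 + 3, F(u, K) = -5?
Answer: -994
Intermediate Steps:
P(t, B) = 0
V(n) = 7 + n
w(l, Q) = 71 (w(l, Q) = (0 + 6)² + (7 + 0)*5 = 6² + 7*5 = 36 + 35 = 71)
w(19, F(-3, 2) + 7)*(-14) = 71*(-14) = -994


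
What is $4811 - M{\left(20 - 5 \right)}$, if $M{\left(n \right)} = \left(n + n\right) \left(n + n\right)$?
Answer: $3911$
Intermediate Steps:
$M{\left(n \right)} = 4 n^{2}$ ($M{\left(n \right)} = 2 n 2 n = 4 n^{2}$)
$4811 - M{\left(20 - 5 \right)} = 4811 - 4 \left(20 - 5\right)^{2} = 4811 - 4 \cdot 15^{2} = 4811 - 4 \cdot 225 = 4811 - 900 = 3911$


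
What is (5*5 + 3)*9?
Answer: 252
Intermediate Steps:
(5*5 + 3)*9 = (25 + 3)*9 = 28*9 = 252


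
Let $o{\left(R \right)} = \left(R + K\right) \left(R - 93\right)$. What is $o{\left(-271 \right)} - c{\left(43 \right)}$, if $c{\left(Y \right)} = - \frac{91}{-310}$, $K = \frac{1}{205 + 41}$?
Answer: $\frac{3761228107}{38130} \approx 98642.0$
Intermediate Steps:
$K = \frac{1}{246} \approx 0.004065$
$o{\left(R \right)} = \left(-93 + R\right) \left(\frac{1}{246} + R\right)$ ($o{\left(R \right)} = \left(R + \frac{1}{246}\right) \left(R - 93\right) = \left(\frac{1}{246} + R\right) \left(-93 + R\right) = \left(-93 + R\right) \left(\frac{1}{246} + R\right)$)
$c{\left(Y \right)} = \frac{91}{310}$ ($c{\left(Y \right)} = \left(-91\right) \left(- \frac{1}{310}\right) = \frac{91}{310}$)
$o{\left(-271 \right)} - c{\left(43 \right)} = \left(- \frac{31}{82} + \left(-271\right)^{2} - - \frac{6199667}{246}\right) - \frac{91}{310} = \left(- \frac{31}{82} + 73441 + \frac{6199667}{246}\right) - \frac{91}{310} = \frac{12133030}{123} - \frac{91}{310} = \frac{3761228107}{38130}$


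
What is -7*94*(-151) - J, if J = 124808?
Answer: -25450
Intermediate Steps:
-7*94*(-151) - J = -7*94*(-151) - 1*124808 = -658*(-151) - 124808 = 99358 - 124808 = -25450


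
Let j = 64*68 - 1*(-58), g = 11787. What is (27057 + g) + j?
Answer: 43254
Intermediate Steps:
j = 4410 (j = 4352 + 58 = 4410)
(27057 + g) + j = (27057 + 11787) + 4410 = 38844 + 4410 = 43254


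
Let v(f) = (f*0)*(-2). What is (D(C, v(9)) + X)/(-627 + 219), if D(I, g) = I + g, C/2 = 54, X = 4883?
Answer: -4991/408 ≈ -12.233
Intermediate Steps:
v(f) = 0 (v(f) = 0*(-2) = 0)
C = 108 (C = 2*54 = 108)
(D(C, v(9)) + X)/(-627 + 219) = ((108 + 0) + 4883)/(-627 + 219) = (108 + 4883)/(-408) = 4991*(-1/408) = -4991/408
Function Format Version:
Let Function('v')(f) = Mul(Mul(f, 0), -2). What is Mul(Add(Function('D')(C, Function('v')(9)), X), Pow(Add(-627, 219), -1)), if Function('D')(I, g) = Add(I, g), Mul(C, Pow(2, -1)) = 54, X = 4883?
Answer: Rational(-4991, 408) ≈ -12.233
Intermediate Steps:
Function('v')(f) = 0 (Function('v')(f) = Mul(0, -2) = 0)
C = 108 (C = Mul(2, 54) = 108)
Mul(Add(Function('D')(C, Function('v')(9)), X), Pow(Add(-627, 219), -1)) = Mul(Add(Add(108, 0), 4883), Pow(Add(-627, 219), -1)) = Mul(Add(108, 4883), Pow(-408, -1)) = Mul(4991, Rational(-1, 408)) = Rational(-4991, 408)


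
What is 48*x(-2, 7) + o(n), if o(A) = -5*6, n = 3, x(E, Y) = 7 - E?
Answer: 402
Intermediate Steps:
o(A) = -30
48*x(-2, 7) + o(n) = 48*(7 - 1*(-2)) - 30 = 48*(7 + 2) - 30 = 48*9 - 30 = 432 - 30 = 402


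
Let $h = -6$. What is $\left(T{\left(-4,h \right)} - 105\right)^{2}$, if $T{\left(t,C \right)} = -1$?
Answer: $11236$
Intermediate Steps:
$\left(T{\left(-4,h \right)} - 105\right)^{2} = \left(-1 - 105\right)^{2} = \left(-106\right)^{2} = 11236$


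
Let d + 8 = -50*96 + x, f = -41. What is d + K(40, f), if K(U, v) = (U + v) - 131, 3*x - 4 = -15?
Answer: -14831/3 ≈ -4943.7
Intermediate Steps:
x = -11/3 (x = 4/3 + (⅓)*(-15) = 4/3 - 5 = -11/3 ≈ -3.6667)
K(U, v) = -131 + U + v
d = -14435/3 (d = -8 + (-50*96 - 11/3) = -8 + (-4800 - 11/3) = -8 - 14411/3 = -14435/3 ≈ -4811.7)
d + K(40, f) = -14435/3 + (-131 + 40 - 41) = -14435/3 - 132 = -14831/3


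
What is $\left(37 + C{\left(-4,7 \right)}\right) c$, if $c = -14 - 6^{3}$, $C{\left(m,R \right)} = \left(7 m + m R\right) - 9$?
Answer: $6440$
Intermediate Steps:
$C{\left(m,R \right)} = -9 + 7 m + R m$ ($C{\left(m,R \right)} = \left(7 m + R m\right) - 9 = -9 + 7 m + R m$)
$c = -230$ ($c = -14 - 216 = -230$)
$\left(37 + C{\left(-4,7 \right)}\right) c = \left(37 + \left(-9 + 7 \left(-4\right) + 7 \left(-4\right)\right)\right) \left(-230\right) = \left(37 - 65\right) \left(-230\right) = \left(-28\right) \left(-230\right) = 6440$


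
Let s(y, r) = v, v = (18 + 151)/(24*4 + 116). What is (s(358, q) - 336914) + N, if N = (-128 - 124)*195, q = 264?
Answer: -81843279/212 ≈ -3.8605e+5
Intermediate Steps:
N = -49140 (N = -252*195 = -49140)
v = 169/212 (v = 169/(96 + 116) = 169/212 ≈ 0.79717)
s(y, r) = 169/212
(s(358, q) - 336914) + N = (169/212 - 336914) - 49140 = -71425599/212 - 49140 = -81843279/212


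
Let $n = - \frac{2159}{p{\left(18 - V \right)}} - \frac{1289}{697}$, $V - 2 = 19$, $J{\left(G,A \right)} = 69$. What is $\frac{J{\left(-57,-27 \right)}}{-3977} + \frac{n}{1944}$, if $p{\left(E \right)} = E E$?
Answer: $- \frac{20951992}{147860883} \approx -0.1417$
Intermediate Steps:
$V = 21$ ($V = 2 + 19 = 21$)
$p{\left(E \right)} = E^{2}$
$n = - \frac{1516424}{6273}$ ($n = - \frac{2159}{\left(18 - 21\right)^{2}} - \frac{1289}{697} = - \frac{2159}{\left(-3\right)^{2}} - \frac{1289}{697} = - \frac{2159}{9} - \frac{1289}{697} = - \frac{1516424}{6273} \approx -241.74$)
$\frac{J{\left(-57,-27 \right)}}{-3977} + \frac{n}{1944} = \frac{69}{-3977} - \frac{1516424}{6273 \cdot 1944} = 69 \left(- \frac{1}{3977}\right) - \frac{189553}{1524339} = - \frac{69}{3977} - \frac{189553}{1524339} = - \frac{20951992}{147860883}$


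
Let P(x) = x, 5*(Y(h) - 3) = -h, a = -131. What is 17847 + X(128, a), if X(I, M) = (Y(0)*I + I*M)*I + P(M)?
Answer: -2079436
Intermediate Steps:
Y(h) = 3 - h/5 (Y(h) = 3 + (-h)/5 = 3 - h/5)
X(I, M) = M + I*(3*I + I*M) (X(I, M) = ((3 - ⅕*0)*I + I*M)*I + M = ((3 + 0)*I + I*M)*I + M = (3*I + I*M)*I + M = I*(3*I + I*M) + M = M + I*(3*I + I*M))
17847 + X(128, a) = 17847 + (-131 + 3*128² - 131*128²) = 17847 + (-131 + 3*16384 - 131*16384) = 17847 + (-131 + 49152 - 2146304) = 17847 - 2097283 = -2079436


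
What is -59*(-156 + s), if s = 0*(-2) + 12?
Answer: 8496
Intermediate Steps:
s = 12 (s = 0 + 12 = 12)
-59*(-156 + s) = -59*(-156 + 12) = -59*(-144) = 8496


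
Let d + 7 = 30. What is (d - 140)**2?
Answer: 13689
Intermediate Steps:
d = 23 (d = -7 + 30 = 23)
(d - 140)**2 = (23 - 140)**2 = (-117)**2 = 13689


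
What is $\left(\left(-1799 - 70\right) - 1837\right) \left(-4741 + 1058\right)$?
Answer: $13649198$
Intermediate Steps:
$\left(\left(-1799 - 70\right) - 1837\right) \left(-4741 + 1058\right) = \left(\left(-1799 - 70\right) + \left(-2339 + 502\right)\right) \left(-3683\right) = \left(-1869 - 1837\right) \left(-3683\right) = \left(-3706\right) \left(-3683\right) = 13649198$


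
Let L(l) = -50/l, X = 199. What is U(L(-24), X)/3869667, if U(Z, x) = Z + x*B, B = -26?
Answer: -62063/46436004 ≈ -0.0013365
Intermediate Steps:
U(Z, x) = Z - 26*x (U(Z, x) = Z + x*(-26) = Z - 26*x)
U(L(-24), X)/3869667 = (-50/(-24) - 26*199)/3869667 = (-50*(-1/24) - 5174)*(1/3869667) = (25/12 - 5174)*(1/3869667) = -62063/12*1/3869667 = -62063/46436004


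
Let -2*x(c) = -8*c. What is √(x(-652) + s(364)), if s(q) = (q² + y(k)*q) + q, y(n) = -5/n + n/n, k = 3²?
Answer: 2*√293431/3 ≈ 361.13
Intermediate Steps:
k = 9
x(c) = 4*c (x(c) = -(-4)*c = 4*c)
y(n) = 1 - 5/n (y(n) = -5/n + 1 = 1 - 5/n)
s(q) = q² + 13*q/9 (s(q) = (q² + ((-5 + 9)/9)*q) + q = (q² + ((⅑)*4)*q) + q = (q² + 4*q/9) + q = q² + 13*q/9)
√(x(-652) + s(364)) = √(4*(-652) + (⅑)*364*(13 + 9*364)) = √(-2608 + (⅑)*364*(13 + 3276)) = √(-2608 + (⅑)*364*3289) = √(-2608 + 1197196/9) = √(1173724/9) = 2*√293431/3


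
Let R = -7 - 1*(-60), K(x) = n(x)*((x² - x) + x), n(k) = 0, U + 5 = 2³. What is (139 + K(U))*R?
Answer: 7367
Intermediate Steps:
U = 3 (U = -5 + 2³ = -5 + 8 = 3)
K(x) = 0 (K(x) = 0*((x² - x) + x) = 0*x² = 0)
R = 53 (R = -7 + 60 = 53)
(139 + K(U))*R = (139 + 0)*53 = 139*53 = 7367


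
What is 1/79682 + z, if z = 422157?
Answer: 33638314075/79682 ≈ 4.2216e+5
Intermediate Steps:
1/79682 + z = 1/79682 + 422157 = 33638314075/79682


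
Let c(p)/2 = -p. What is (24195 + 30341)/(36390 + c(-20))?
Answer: 27268/18215 ≈ 1.4970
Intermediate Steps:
c(p) = -2*p (c(p) = 2*(-p) = -2*p)
(24195 + 30341)/(36390 + c(-20)) = (24195 + 30341)/(36390 - 2*(-20)) = 54536/(36390 + 40) = 54536/36430 = 54536*(1/36430) = 27268/18215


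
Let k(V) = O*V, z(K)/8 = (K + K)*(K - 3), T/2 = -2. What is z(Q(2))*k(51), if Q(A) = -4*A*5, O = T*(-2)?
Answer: 11228160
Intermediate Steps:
T = -4 (T = 2*(-2) = -4)
O = 8 (O = -4*(-2) = 8)
Q(A) = -20*A
z(K) = 16*K*(-3 + K) (z(K) = 8*((K + K)*(K - 3)) = 8*((2*K)*(-3 + K)) = 8*(2*K*(-3 + K)) = 16*K*(-3 + K))
k(V) = 8*V
z(Q(2))*k(51) = (16*(-20*2)*(-3 - 20*2))*(8*51) = (16*(-40)*(-3 - 40))*408 = (16*(-40)*(-43))*408 = 27520*408 = 11228160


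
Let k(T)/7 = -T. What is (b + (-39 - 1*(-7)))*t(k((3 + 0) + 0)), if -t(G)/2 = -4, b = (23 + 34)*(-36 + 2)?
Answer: -15760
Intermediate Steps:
k(T) = -7*T (k(T) = 7*(-T) = -7*T)
b = -1938 (b = 57*(-34) = -1938)
t(G) = 8 (t(G) = -2*(-4) = 8)
(b + (-39 - 1*(-7)))*t(k((3 + 0) + 0)) = (-1938 + (-39 - 1*(-7)))*8 = (-1938 + (-39 + 7))*8 = (-1938 - 32)*8 = -1970*8 = -15760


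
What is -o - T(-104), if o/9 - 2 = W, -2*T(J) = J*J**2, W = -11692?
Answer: -457222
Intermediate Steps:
T(J) = -J**3/2 (T(J) = -J*J**2/2 = -J**3/2)
o = -105210 (o = 18 + 9*(-11692) = 18 - 105228 = -105210)
-o - T(-104) = -1*(-105210) - (-1)*(-104)**3/2 = 105210 - (-1)*(-1124864)/2 = 105210 - 1*562432 = 105210 - 562432 = -457222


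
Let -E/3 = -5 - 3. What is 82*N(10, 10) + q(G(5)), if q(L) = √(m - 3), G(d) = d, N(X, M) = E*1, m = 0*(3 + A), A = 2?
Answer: 1968 + I*√3 ≈ 1968.0 + 1.732*I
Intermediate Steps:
E = 24 (E = -3*(-5 - 3) = -3*(-8) = 24)
m = 0 (m = 0*(3 + 2) = 0*5 = 0)
N(X, M) = 24 (N(X, M) = 24*1 = 24)
q(L) = I*√3 (q(L) = √(0 - 3) = √(-3) = I*√3)
82*N(10, 10) + q(G(5)) = 82*24 + I*√3 = 1968 + I*√3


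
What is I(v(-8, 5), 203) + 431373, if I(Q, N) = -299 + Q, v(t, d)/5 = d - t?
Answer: 431139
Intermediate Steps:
v(t, d) = -5*t + 5*d (v(t, d) = 5*(d - t) = -5*t + 5*d)
I(v(-8, 5), 203) + 431373 = (-299 + (-5*(-8) + 5*5)) + 431373 = (-299 + (40 + 25)) + 431373 = (-299 + 65) + 431373 = -234 + 431373 = 431139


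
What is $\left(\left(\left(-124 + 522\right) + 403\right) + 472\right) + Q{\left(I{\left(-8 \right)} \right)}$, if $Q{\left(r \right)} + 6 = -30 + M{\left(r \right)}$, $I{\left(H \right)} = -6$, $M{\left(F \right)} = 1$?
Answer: $1238$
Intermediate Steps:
$Q{\left(r \right)} = -35$ ($Q{\left(r \right)} = -6 + \left(-30 + 1\right) = -6 - 29 = -35$)
$\left(\left(\left(-124 + 522\right) + 403\right) + 472\right) + Q{\left(I{\left(-8 \right)} \right)} = \left(\left(\left(-124 + 522\right) + 403\right) + 472\right) - 35 = \left(\left(398 + 403\right) + 472\right) - 35 = \left(801 + 472\right) - 35 = 1273 - 35 = 1238$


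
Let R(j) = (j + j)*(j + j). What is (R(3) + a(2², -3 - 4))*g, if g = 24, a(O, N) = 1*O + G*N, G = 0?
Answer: 960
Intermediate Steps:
a(O, N) = O (a(O, N) = 1*O + 0*N = O + 0 = O)
R(j) = 4*j² (R(j) = (2*j)*(2*j) = 4*j²)
(R(3) + a(2², -3 - 4))*g = (4*3² + 2²)*24 = (4*9 + 4)*24 = (36 + 4)*24 = 40*24 = 960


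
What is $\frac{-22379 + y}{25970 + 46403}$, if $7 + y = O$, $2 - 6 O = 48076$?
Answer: $- \frac{91195}{217119} \approx -0.42002$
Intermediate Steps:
$O = - \frac{24037}{3}$ ($O = \frac{1}{3} - \frac{24038}{3} = - \frac{24037}{3} \approx -8012.3$)
$y = - \frac{24058}{3}$ ($y = -7 - \frac{24037}{3} = - \frac{24058}{3} \approx -8019.3$)
$\frac{-22379 + y}{25970 + 46403} = \frac{-22379 - \frac{24058}{3}}{25970 + 46403} = - \frac{91195}{3 \cdot 72373} = \left(- \frac{91195}{3}\right) \frac{1}{72373} = - \frac{91195}{217119}$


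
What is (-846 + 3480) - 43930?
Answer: -41296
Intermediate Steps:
(-846 + 3480) - 43930 = 2634 - 43930 = -41296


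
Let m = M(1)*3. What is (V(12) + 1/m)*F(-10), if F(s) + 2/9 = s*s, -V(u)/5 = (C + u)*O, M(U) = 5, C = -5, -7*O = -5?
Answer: -335852/135 ≈ -2487.8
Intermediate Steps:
O = 5/7 (O = -⅐*(-5) = 5/7 ≈ 0.71429)
V(u) = 125/7 - 25*u/7 (V(u) = -5*(-5 + u)*5/7 = -5*(-25/7 + 5*u/7) = 125/7 - 25*u/7)
F(s) = -2/9 + s² (F(s) = -2/9 + s*s = -2/9 + s²)
m = 15 (m = 5*3 = 15)
(V(12) + 1/m)*F(-10) = ((125/7 - 25/7*12) + 1/15)*(-2/9 + (-10)²) = ((125/7 - 300/7) + 1/15)*(-2/9 + 100) = (-25 + 1/15)*(898/9) = -374/15*898/9 = -335852/135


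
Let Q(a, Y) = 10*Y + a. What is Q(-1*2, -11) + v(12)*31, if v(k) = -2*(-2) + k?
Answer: 384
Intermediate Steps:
v(k) = 4 + k
Q(a, Y) = a + 10*Y
Q(-1*2, -11) + v(12)*31 = (-1*2 + 10*(-11)) + (4 + 12)*31 = (-2 - 110) + 16*31 = -112 + 496 = 384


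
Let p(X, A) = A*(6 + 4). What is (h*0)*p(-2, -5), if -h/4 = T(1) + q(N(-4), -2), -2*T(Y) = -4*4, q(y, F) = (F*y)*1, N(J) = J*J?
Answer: 0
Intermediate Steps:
N(J) = J**2
p(X, A) = 10*A (p(X, A) = A*10 = 10*A)
q(y, F) = F*y
T(Y) = 8 (T(Y) = -(-2)*4 = -1/2*(-16) = 8)
h = 96 (h = -4*(8 - 2*(-4)**2) = -4*(8 - 2*16) = -4*(8 - 32) = -4*(-24) = 96)
(h*0)*p(-2, -5) = (96*0)*(10*(-5)) = 0*(-50) = 0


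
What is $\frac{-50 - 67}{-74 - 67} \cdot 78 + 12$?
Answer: $\frac{3606}{47} \approx 76.723$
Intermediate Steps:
$\frac{-50 - 67}{-74 - 67} \cdot 78 + 12 = - \frac{117}{-141} \cdot 78 + 12 = \left(-117\right) \left(- \frac{1}{141}\right) 78 + 12 = \frac{39}{47} \cdot 78 + 12 = \frac{3042}{47} + 12 = \frac{3606}{47}$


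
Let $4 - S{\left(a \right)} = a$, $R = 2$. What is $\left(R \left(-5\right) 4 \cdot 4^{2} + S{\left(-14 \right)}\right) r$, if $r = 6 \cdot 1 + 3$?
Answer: $-5598$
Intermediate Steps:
$S{\left(a \right)} = 4 - a$
$r = 9$ ($r = 6 + 3 = 9$)
$\left(R \left(-5\right) 4 \cdot 4^{2} + S{\left(-14 \right)}\right) r = \left(2 \left(-5\right) 4 \cdot 4^{2} + \left(4 - -14\right)\right) 9 = \left(\left(-10\right) 4 \cdot 16 + \left(4 + 14\right)\right) 9 = \left(\left(-40\right) 16 + 18\right) 9 = \left(-640 + 18\right) 9 = \left(-622\right) 9 = -5598$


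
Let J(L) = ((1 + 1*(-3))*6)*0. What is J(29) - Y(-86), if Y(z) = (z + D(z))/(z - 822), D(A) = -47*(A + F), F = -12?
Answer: 1130/227 ≈ 4.9780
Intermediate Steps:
D(A) = 564 - 47*A (D(A) = -47*(A - 12) = -47*(-12 + A) = 564 - 47*A)
Y(z) = (564 - 46*z)/(-822 + z) (Y(z) = (z + (564 - 47*z))/(z - 822) = (564 - 46*z)/(-822 + z))
J(L) = 0 (J(L) = ((1 - 3)*6)*0 = -2*6*0 = -12*0 = 0)
J(29) - Y(-86) = 0 - 2*(282 - 23*(-86))/(-822 - 86) = 0 - 2*(282 + 1978)/(-908) = 0 - 2*(-1)*2260/908 = 0 - 1*(-1130/227) = 0 + 1130/227 = 1130/227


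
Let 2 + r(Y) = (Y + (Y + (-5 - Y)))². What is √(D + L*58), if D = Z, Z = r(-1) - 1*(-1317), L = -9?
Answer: √829 ≈ 28.792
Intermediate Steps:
r(Y) = -2 + (-5 + Y)² (r(Y) = -2 + (Y + (Y + (-5 - Y)))² = -2 + (Y - 5)² = -2 + (-5 + Y)²)
Z = 1351 (Z = (-2 + (-5 - 1)²) - 1*(-1317) = (-2 + (-6)²) + 1317 = (-2 + 36) + 1317 = 34 + 1317 = 1351)
D = 1351
√(D + L*58) = √(1351 - 9*58) = √(1351 - 522) = √829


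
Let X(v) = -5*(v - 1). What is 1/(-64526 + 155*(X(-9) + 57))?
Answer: -1/47941 ≈ -2.0859e-5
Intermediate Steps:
X(v) = 5 - 5*v (X(v) = -5*(-1 + v) = 5 - 5*v)
1/(-64526 + 155*(X(-9) + 57)) = 1/(-64526 + 155*((5 - 5*(-9)) + 57)) = 1/(-64526 + 155*((5 + 45) + 57)) = 1/(-64526 + 155*(50 + 57)) = 1/(-64526 + 155*107) = 1/(-64526 + 16585) = 1/(-47941) = -1/47941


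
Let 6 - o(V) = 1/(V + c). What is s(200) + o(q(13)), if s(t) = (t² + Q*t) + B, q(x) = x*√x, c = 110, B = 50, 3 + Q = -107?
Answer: 178808458/9903 + 13*√13/9903 ≈ 18056.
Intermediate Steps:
Q = -110 (Q = -3 - 107 = -110)
q(x) = x^(3/2)
s(t) = 50 + t² - 110*t (s(t) = (t² - 110*t) + 50 = 50 + t² - 110*t)
o(V) = 6 - 1/(110 + V) (o(V) = 6 - 1/(V + 110) = 6 - 1/(110 + V))
s(200) + o(q(13)) = (50 + 200² - 110*200) + (659 + 6*13^(3/2))/(110 + 13^(3/2)) = (50 + 40000 - 22000) + (659 + 6*(13*√13))/(110 + 13*√13) = 18050 + (659 + 78*√13)/(110 + 13*√13)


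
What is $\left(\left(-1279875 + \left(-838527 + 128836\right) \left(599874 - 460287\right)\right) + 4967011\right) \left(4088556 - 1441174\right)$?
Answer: $-262249529824290742$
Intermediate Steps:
$\left(\left(-1279875 + \left(-838527 + 128836\right) \left(599874 - 460287\right)\right) + 4967011\right) \left(4088556 - 1441174\right) = \left(\left(-1279875 - 99063637617\right) + 4967011\right) \left(4088556 + \left(-1934857 + 493683\right)\right) = \left(\left(-1279875 - 99063637617\right) + 4967011\right) \left(4088556 - 1441174\right) = \left(-99064917492 + 4967011\right) 2647382 = \left(-99059950481\right) 2647382 = -262249529824290742$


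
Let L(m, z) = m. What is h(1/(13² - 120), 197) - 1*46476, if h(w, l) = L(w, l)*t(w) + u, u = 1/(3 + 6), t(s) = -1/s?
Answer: -418292/9 ≈ -46477.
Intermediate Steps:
u = ⅑ (u = 1/9 = ⅑ ≈ 0.11111)
h(w, l) = -8/9 (h(w, l) = w*(-1/w) + ⅑ = -1 + ⅑ = -8/9)
h(1/(13² - 120), 197) - 1*46476 = -8/9 - 1*46476 = -8/9 - 46476 = -418292/9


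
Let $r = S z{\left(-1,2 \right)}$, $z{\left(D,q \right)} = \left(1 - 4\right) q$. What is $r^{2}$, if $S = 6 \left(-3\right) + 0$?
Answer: $11664$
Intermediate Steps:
$S = -18$ ($S = -18 + 0 = -18$)
$z{\left(D,q \right)} = - 3 q$
$r = 108$ ($r = - 18 \left(\left(-3\right) 2\right) = \left(-18\right) \left(-6\right) = 108$)
$r^{2} = 108^{2} = 11664$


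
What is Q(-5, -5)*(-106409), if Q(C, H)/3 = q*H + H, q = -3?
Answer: -3192270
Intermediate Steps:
Q(C, H) = -6*H (Q(C, H) = 3*(-3*H + H) = 3*(-2*H) = -6*H)
Q(-5, -5)*(-106409) = -6*(-5)*(-106409) = 30*(-106409) = -3192270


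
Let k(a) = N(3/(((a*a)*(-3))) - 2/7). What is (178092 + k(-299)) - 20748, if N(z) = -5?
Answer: 157339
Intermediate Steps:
k(a) = -5
(178092 + k(-299)) - 20748 = (178092 - 5) - 20748 = 178087 - 20748 = 157339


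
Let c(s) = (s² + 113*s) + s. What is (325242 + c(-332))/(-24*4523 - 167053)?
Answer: -397618/275605 ≈ -1.4427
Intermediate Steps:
c(s) = s² + 114*s
(325242 + c(-332))/(-24*4523 - 167053) = (325242 - 332*(114 - 332))/(-24*4523 - 167053) = (325242 - 332*(-218))/(-108552 - 167053) = (325242 + 72376)/(-275605) = 397618*(-1/275605) = -397618/275605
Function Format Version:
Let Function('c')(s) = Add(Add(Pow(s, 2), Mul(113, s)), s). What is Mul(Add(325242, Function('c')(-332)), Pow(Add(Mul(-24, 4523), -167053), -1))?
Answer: Rational(-397618, 275605) ≈ -1.4427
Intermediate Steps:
Function('c')(s) = Add(Pow(s, 2), Mul(114, s))
Mul(Add(325242, Function('c')(-332)), Pow(Add(Mul(-24, 4523), -167053), -1)) = Mul(Add(325242, Mul(-332, Add(114, -332))), Pow(Add(Mul(-24, 4523), -167053), -1)) = Mul(Add(325242, Mul(-332, -218)), Pow(Add(-108552, -167053), -1)) = Mul(Add(325242, 72376), Pow(-275605, -1)) = Mul(397618, Rational(-1, 275605)) = Rational(-397618, 275605)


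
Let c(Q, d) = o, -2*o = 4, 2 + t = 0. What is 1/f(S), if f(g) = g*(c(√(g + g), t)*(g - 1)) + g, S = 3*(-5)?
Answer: -1/495 ≈ -0.0020202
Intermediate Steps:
t = -2 (t = -2 + 0 = -2)
o = -2 (o = -½*4 = -2)
c(Q, d) = -2
S = -15
f(g) = g + g*(2 - 2*g) (f(g) = g*(-2*(g - 1)) + g = g*(-2*(-1 + g)) + g = g*(2 - 2*g) + g = g + g*(2 - 2*g))
1/f(S) = 1/(-15*(3 - 2*(-15))) = 1/(-15*(3 + 30)) = 1/(-15*33) = 1/(-495) = -1/495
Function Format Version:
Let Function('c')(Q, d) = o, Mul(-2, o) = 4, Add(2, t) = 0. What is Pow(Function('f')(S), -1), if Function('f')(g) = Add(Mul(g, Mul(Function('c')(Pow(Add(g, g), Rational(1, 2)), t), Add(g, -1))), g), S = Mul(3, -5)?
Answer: Rational(-1, 495) ≈ -0.0020202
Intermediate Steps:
t = -2 (t = Add(-2, 0) = -2)
o = -2 (o = Mul(Rational(-1, 2), 4) = -2)
Function('c')(Q, d) = -2
S = -15
Function('f')(g) = Add(g, Mul(g, Add(2, Mul(-2, g)))) (Function('f')(g) = Add(Mul(g, Mul(-2, Add(g, -1))), g) = Add(Mul(g, Mul(-2, Add(-1, g))), g) = Add(Mul(g, Add(2, Mul(-2, g))), g) = Add(g, Mul(g, Add(2, Mul(-2, g)))))
Pow(Function('f')(S), -1) = Pow(Mul(-15, Add(3, Mul(-2, -15))), -1) = Pow(Mul(-15, Add(3, 30)), -1) = Pow(Mul(-15, 33), -1) = Pow(-495, -1) = Rational(-1, 495)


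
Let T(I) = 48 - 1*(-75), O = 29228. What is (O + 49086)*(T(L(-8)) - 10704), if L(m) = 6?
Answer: -828640434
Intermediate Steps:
T(I) = 123 (T(I) = 48 + 75 = 123)
(O + 49086)*(T(L(-8)) - 10704) = (29228 + 49086)*(123 - 10704) = 78314*(-10581) = -828640434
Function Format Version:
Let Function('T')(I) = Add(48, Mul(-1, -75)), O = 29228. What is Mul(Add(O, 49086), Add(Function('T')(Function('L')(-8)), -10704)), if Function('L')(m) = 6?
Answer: -828640434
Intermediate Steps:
Function('T')(I) = 123 (Function('T')(I) = Add(48, 75) = 123)
Mul(Add(O, 49086), Add(Function('T')(Function('L')(-8)), -10704)) = Mul(Add(29228, 49086), Add(123, -10704)) = Mul(78314, -10581) = -828640434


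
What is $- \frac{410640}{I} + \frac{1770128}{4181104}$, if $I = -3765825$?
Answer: $\frac{34928836759}{65605441545} \approx 0.53241$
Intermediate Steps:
$- \frac{410640}{I} + \frac{1770128}{4181104} = - \frac{410640}{-3765825} + \frac{1770128}{4181104} = \left(-410640\right) \left(- \frac{1}{3765825}\right) + 1770128 \cdot \frac{1}{4181104} = \frac{27376}{251055} + \frac{110633}{261319} = \frac{34928836759}{65605441545}$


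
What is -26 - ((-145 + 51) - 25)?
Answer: 93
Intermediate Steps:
-26 - ((-145 + 51) - 25) = -26 - (-94 - 25) = -26 - 1*(-119) = -26 + 119 = 93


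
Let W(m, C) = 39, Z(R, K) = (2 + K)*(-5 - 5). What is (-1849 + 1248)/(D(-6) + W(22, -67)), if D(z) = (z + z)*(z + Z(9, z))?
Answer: 601/369 ≈ 1.6287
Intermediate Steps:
Z(R, K) = -20 - 10*K (Z(R, K) = (2 + K)*(-10) = -20 - 10*K)
D(z) = 2*z*(-20 - 9*z) (D(z) = (z + z)*(z + (-20 - 10*z)) = (2*z)*(-20 - 9*z) = 2*z*(-20 - 9*z))
(-1849 + 1248)/(D(-6) + W(22, -67)) = (-1849 + 1248)/(-2*(-6)*(20 + 9*(-6)) + 39) = -601/(-2*(-6)*(20 - 54) + 39) = -601/(-2*(-6)*(-34) + 39) = -601/(-408 + 39) = -601/(-369) = -601*(-1/369) = 601/369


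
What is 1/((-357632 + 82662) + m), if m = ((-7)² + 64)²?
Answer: -1/262201 ≈ -3.8139e-6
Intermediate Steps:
m = 12769 (m = (49 + 64)² = 113² = 12769)
1/((-357632 + 82662) + m) = 1/((-357632 + 82662) + 12769) = 1/(-274970 + 12769) = 1/(-262201) = -1/262201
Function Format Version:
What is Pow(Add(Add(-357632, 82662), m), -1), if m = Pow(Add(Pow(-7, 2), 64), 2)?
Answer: Rational(-1, 262201) ≈ -3.8139e-6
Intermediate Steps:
m = 12769 (m = Pow(Add(49, 64), 2) = Pow(113, 2) = 12769)
Pow(Add(Add(-357632, 82662), m), -1) = Pow(Add(Add(-357632, 82662), 12769), -1) = Pow(Add(-274970, 12769), -1) = Pow(-262201, -1) = Rational(-1, 262201)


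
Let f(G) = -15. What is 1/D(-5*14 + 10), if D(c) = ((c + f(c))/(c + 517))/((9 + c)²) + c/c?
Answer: 396219/396194 ≈ 1.0001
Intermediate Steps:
D(c) = 1 + (-15 + c)/((9 + c)²*(517 + c)) (D(c) = ((c - 15)/(c + 517))/((9 + c)²) + c/c = ((-15 + c)/(517 + c))/(9 + c)² + 1 = (-15 + c)/((9 + c)²*(517 + c)) + 1 = 1 + (-15 + c)/((9 + c)²*(517 + c)))
1/D(-5*14 + 10) = 1/((-15 + (-5*14 + 10) + 517*(9 + (-5*14 + 10))² + (-5*14 + 10)*(9 + (-5*14 + 10))²)/((9 + (-5*14 + 10))²*(517 + (-5*14 + 10)))) = 1/((-15 + (-70 + 10) + 517*(9 + (-70 + 10))² + (-70 + 10)*(9 + (-70 + 10))²)/((9 + (-70 + 10))²*(517 + (-70 + 10)))) = 1/((-15 - 60 + 517*(9 - 60)² - 60*(9 - 60)²)/((9 - 60)²*(517 - 60))) = 1/((-15 - 60 + 517*(-51)² - 60*(-51)²)/((-51)²*457)) = 1/((1/2601)*(1/457)*(-15 - 60 + 517*2601 - 60*2601)) = 1/((1/2601)*(1/457)*(-15 - 60 + 1344717 - 156060)) = 1/((1/2601)*(1/457)*1188582) = 1/(396194/396219) = 396219/396194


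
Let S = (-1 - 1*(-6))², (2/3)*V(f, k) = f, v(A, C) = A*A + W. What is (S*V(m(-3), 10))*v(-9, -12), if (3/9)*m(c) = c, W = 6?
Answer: -58725/2 ≈ -29363.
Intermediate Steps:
m(c) = 3*c
v(A, C) = 6 + A² (v(A, C) = A*A + 6 = A² + 6 = 6 + A²)
V(f, k) = 3*f/2
S = 25 (S = (-1 + 6)² = 5² = 25)
(S*V(m(-3), 10))*v(-9, -12) = (25*(3*(3*(-3))/2))*(6 + (-9)²) = (25*((3/2)*(-9)))*(6 + 81) = (25*(-27/2))*87 = -675/2*87 = -58725/2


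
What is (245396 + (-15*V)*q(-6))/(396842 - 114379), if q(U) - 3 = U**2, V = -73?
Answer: 288101/282463 ≈ 1.0200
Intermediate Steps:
q(U) = 3 + U**2
(245396 + (-15*V)*q(-6))/(396842 - 114379) = (245396 + (-15*(-73))*(3 + (-6)**2))/(396842 - 114379) = (245396 + 1095*(3 + 36))/282463 = (245396 + 1095*39)*(1/282463) = (245396 + 42705)*(1/282463) = 288101*(1/282463) = 288101/282463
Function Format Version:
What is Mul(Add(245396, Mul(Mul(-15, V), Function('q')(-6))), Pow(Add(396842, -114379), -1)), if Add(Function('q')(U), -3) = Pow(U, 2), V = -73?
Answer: Rational(288101, 282463) ≈ 1.0200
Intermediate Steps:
Function('q')(U) = Add(3, Pow(U, 2))
Mul(Add(245396, Mul(Mul(-15, V), Function('q')(-6))), Pow(Add(396842, -114379), -1)) = Mul(Add(245396, Mul(Mul(-15, -73), Add(3, Pow(-6, 2)))), Pow(Add(396842, -114379), -1)) = Mul(Add(245396, Mul(1095, Add(3, 36))), Pow(282463, -1)) = Mul(Add(245396, Mul(1095, 39)), Rational(1, 282463)) = Mul(Add(245396, 42705), Rational(1, 282463)) = Mul(288101, Rational(1, 282463)) = Rational(288101, 282463)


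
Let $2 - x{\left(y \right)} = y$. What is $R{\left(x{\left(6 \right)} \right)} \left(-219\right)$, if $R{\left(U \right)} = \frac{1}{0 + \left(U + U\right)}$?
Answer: $\frac{219}{8} \approx 27.375$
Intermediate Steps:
$x{\left(y \right)} = 2 - y$
$R{\left(U \right)} = \frac{1}{2 U}$ ($R{\left(U \right)} = \frac{1}{0 + 2 U} = \frac{1}{2 U}$)
$R{\left(x{\left(6 \right)} \right)} \left(-219\right) = \frac{1}{2 \left(2 - 6\right)} \left(-219\right) = \frac{1}{2 \left(-4\right)} \left(-219\right) = \frac{1}{2} \left(- \frac{1}{4}\right) \left(-219\right) = \left(- \frac{1}{8}\right) \left(-219\right) = \frac{219}{8}$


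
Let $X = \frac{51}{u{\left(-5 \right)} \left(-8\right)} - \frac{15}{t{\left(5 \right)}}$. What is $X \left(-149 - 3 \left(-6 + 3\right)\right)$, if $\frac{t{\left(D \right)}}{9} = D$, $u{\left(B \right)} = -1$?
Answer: $- \frac{5075}{6} \approx -845.83$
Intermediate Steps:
$t{\left(D \right)} = 9 D$
$X = \frac{145}{24}$ ($X = \frac{51}{\left(-1\right) \left(-8\right)} - \frac{15}{9 \cdot 5} = \frac{51}{8} - \frac{15}{45} = 51 \cdot \frac{1}{8} - \frac{1}{3} = \frac{51}{8} - \frac{1}{3} = \frac{145}{24} \approx 6.0417$)
$X \left(-149 - 3 \left(-6 + 3\right)\right) = \frac{145 \left(-149 - 3 \left(-6 + 3\right)\right)}{24} = \frac{145 \left(-149 - -9\right)}{24} = \frac{145 \left(-149 + 9\right)}{24} = \frac{145}{24} \left(-140\right) = - \frac{5075}{6}$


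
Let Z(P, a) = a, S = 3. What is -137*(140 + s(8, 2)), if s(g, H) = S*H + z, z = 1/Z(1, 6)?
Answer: -120149/6 ≈ -20025.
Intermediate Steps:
z = ⅙ (z = 1/6 = ⅙ ≈ 0.16667)
s(g, H) = ⅙ + 3*H (s(g, H) = 3*H + ⅙ = ⅙ + 3*H)
-137*(140 + s(8, 2)) = -137*(140 + (⅙ + 3*2)) = -137*(140 + (⅙ + 6)) = -137*(140 + 37/6) = -137*877/6 = -120149/6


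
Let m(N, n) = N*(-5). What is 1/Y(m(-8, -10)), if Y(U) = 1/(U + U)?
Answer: 80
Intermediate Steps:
m(N, n) = -5*N
Y(U) = 1/(2*U)
1/Y(m(-8, -10)) = 1/(1/(2*((-5*(-8))))) = 1/((½)/40) = 1/((½)*(1/40)) = 1/(1/80) = 80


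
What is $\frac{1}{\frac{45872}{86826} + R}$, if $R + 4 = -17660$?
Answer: $- \frac{43413}{766824296} \approx -5.6614 \cdot 10^{-5}$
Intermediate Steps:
$R = -17664$ ($R = -4 - 17660 = -17664$)
$\frac{1}{\frac{45872}{86826} + R} = \frac{1}{\frac{45872}{86826} - 17664} = \frac{1}{45872 \cdot \frac{1}{86826} - 17664} = \frac{1}{\frac{22936}{43413} - 17664} = \frac{1}{- \frac{766824296}{43413}} = - \frac{43413}{766824296}$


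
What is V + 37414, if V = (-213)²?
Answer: 82783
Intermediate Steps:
V = 45369
V + 37414 = 45369 + 37414 = 82783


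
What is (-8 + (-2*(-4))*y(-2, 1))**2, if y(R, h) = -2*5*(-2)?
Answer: 23104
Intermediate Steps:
y(R, h) = 20 (y(R, h) = -10*(-2) = 20)
(-8 + (-2*(-4))*y(-2, 1))**2 = (-8 - 2*(-4)*20)**2 = (-8 + 8*20)**2 = (-8 + 160)**2 = 152**2 = 23104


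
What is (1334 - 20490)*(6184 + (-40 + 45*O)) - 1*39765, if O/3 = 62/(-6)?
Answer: -91011609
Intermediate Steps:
O = -31 (O = 3*(62/(-6)) = 3*(62*(-1/6)) = 3*(-31/3) = -31)
(1334 - 20490)*(6184 + (-40 + 45*O)) - 1*39765 = (1334 - 20490)*(6184 + (-40 + 45*(-31))) - 1*39765 = -19156*(6184 + (-40 - 1395)) - 39765 = -19156*(6184 - 1435) - 39765 = -19156*4749 - 39765 = -90971844 - 39765 = -91011609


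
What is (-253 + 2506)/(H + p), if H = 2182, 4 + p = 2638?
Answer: 2253/4816 ≈ 0.46782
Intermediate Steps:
p = 2634 (p = -4 + 2638 = 2634)
(-253 + 2506)/(H + p) = (-253 + 2506)/(2182 + 2634) = 2253/4816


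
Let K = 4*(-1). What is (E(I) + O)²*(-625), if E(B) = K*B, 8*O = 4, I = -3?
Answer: -390625/4 ≈ -97656.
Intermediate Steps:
O = ½ (O = (⅛)*4 = ½ ≈ 0.50000)
K = -4
E(B) = -4*B
(E(I) + O)²*(-625) = (-4*(-3) + ½)²*(-625) = (12 + ½)²*(-625) = (25/2)²*(-625) = (625/4)*(-625) = -390625/4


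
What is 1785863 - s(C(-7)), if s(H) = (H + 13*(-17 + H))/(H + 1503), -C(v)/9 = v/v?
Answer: 2668079669/1494 ≈ 1.7859e+6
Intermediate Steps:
C(v) = -9 (C(v) = -9*v/v = -9*1 = -9)
s(H) = (-221 + 14*H)/(1503 + H) (s(H) = (H + (-221 + 13*H))/(1503 + H) = (-221 + 14*H)/(1503 + H))
1785863 - s(C(-7)) = 1785863 - (-221 + 14*(-9))/(1503 - 9) = 1785863 - (-221 - 126)/1494 = 1785863 - (-347)/1494 = 1785863 - 1*(-347/1494) = 1785863 + 347/1494 = 2668079669/1494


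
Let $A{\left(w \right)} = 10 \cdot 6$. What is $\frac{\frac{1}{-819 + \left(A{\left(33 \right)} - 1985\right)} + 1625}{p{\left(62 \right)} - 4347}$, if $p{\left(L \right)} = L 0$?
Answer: $- \frac{1486333}{3976056} \approx -0.37382$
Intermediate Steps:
$p{\left(L \right)} = 0$
$A{\left(w \right)} = 60$
$\frac{\frac{1}{-819 + \left(A{\left(33 \right)} - 1985\right)} + 1625}{p{\left(62 \right)} - 4347} = \frac{\frac{1}{-819 + \left(60 - 1985\right)} + 1625}{0 - 4347} = \frac{\frac{1}{-819 - 1925} + 1625}{-4347} = \left(\frac{1}{-2744} + 1625\right) \left(- \frac{1}{4347}\right) = \left(- \frac{1}{2744} + 1625\right) \left(- \frac{1}{4347}\right) = \frac{4458999}{2744} \left(- \frac{1}{4347}\right) = - \frac{1486333}{3976056}$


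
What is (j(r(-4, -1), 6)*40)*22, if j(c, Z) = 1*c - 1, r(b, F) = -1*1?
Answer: -1760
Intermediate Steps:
r(b, F) = -1
j(c, Z) = -1 + c (j(c, Z) = c - 1 = -1 + c)
(j(r(-4, -1), 6)*40)*22 = ((-1 - 1)*40)*22 = -2*40*22 = -80*22 = -1760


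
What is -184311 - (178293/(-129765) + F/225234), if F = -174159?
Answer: -199514264957219/1082499630 ≈ -1.8431e+5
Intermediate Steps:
-184311 - (178293/(-129765) + F/225234) = -184311 - (178293/(-129765) - 174159/225234) = -184311 - (178293*(-1/129765) - 174159*1/225234) = -184311 - (-59431/43255 - 19351/25026) = -184311 - 1*(-2324347711/1082499630) = -184311 + 2324347711/1082499630 = -199514264957219/1082499630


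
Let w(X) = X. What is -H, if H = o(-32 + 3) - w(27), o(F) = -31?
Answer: 58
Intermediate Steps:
H = -58 (H = -31 - 1*27 = -31 - 27 = -58)
-H = -1*(-58) = 58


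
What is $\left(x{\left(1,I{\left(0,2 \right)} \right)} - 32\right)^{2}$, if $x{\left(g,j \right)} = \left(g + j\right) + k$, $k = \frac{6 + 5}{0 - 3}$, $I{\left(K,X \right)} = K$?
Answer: $\frac{10816}{9} \approx 1201.8$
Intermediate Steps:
$k = - \frac{11}{3}$ ($k = \frac{11}{-3} = 11 \left(- \frac{1}{3}\right) = - \frac{11}{3} \approx -3.6667$)
$x{\left(g,j \right)} = - \frac{11}{3} + g + j$ ($x{\left(g,j \right)} = \left(g + j\right) - \frac{11}{3} = - \frac{11}{3} + g + j$)
$\left(x{\left(1,I{\left(0,2 \right)} \right)} - 32\right)^{2} = \left(\left(- \frac{11}{3} + 1 + 0\right) - 32\right)^{2} = \left(- \frac{8}{3} - 32\right)^{2} = \left(- \frac{104}{3}\right)^{2} = \frac{10816}{9}$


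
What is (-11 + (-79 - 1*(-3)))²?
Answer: 7569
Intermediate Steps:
(-11 + (-79 - 1*(-3)))² = (-11 + (-79 + 3))² = (-11 - 76)² = (-87)² = 7569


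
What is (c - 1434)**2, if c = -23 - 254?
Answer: 2927521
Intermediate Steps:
c = -277
(c - 1434)**2 = (-277 - 1434)**2 = (-1711)**2 = 2927521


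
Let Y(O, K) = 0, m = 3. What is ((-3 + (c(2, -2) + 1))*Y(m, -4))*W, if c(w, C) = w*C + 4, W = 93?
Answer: 0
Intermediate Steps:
c(w, C) = 4 + C*w (c(w, C) = C*w + 4 = 4 + C*w)
((-3 + (c(2, -2) + 1))*Y(m, -4))*W = ((-3 + ((4 - 2*2) + 1))*0)*93 = ((-3 + ((4 - 4) + 1))*0)*93 = ((-3 + (0 + 1))*0)*93 = ((-3 + 1)*0)*93 = -2*0*93 = 0*93 = 0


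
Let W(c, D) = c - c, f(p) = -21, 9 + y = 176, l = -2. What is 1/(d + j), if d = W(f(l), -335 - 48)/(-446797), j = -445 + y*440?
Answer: 1/73035 ≈ 1.3692e-5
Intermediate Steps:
y = 167 (y = -9 + 176 = 167)
j = 73035 (j = -445 + 167*440 = -445 + 73480 = 73035)
W(c, D) = 0
d = 0 (d = 0/(-446797) = 0*(-1/446797) = 0)
1/(d + j) = 1/(0 + 73035) = 1/73035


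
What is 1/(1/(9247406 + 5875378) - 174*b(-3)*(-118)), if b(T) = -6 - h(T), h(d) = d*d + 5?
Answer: -15122784/6210020021759 ≈ -2.4352e-6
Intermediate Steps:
h(d) = 5 + d² (h(d) = d² + 5 = 5 + d²)
b(T) = -11 - T² (b(T) = -6 - (5 + T²) = -6 + (-5 - T²) = -11 - T²)
1/(1/(9247406 + 5875378) - 174*b(-3)*(-118)) = 1/(1/(9247406 + 5875378) - 174*(-11 - 1*(-3)²)*(-118)) = 1/(1/15122784 - 174*(-11 - 1*9)*(-118)) = 1/(1/15122784 - 174*(-11 - 9)*(-118)) = 1/(1/15122784 - 174*(-20)*(-118)) = 1/(1/15122784 + 3480*(-118)) = 1/(1/15122784 - 410640) = 1/(-6210020021759/15122784) = -15122784/6210020021759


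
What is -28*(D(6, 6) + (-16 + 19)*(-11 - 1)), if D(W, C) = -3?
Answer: 1092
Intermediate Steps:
-28*(D(6, 6) + (-16 + 19)*(-11 - 1)) = -28*(-3 + (-16 + 19)*(-11 - 1)) = -28*(-3 + 3*(-12)) = -28*(-3 - 36) = -28*(-39) = 1092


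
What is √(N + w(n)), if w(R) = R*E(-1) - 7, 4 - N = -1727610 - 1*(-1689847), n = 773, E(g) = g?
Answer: √36987 ≈ 192.32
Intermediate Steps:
N = 37767 (N = 4 - (-1727610 - 1*(-1689847)) = 4 - (-1727610 + 1689847) = 4 - 1*(-37763) = 4 + 37763 = 37767)
w(R) = -7 - R (w(R) = R*(-1) - 7 = -R - 7 = -7 - R)
√(N + w(n)) = √(37767 + (-7 - 1*773)) = √(37767 + (-7 - 773)) = √(37767 - 780) = √36987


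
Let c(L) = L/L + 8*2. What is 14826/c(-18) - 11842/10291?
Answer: 152373052/174947 ≈ 870.97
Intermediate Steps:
c(L) = 17 (c(L) = 1 + 16 = 17)
14826/c(-18) - 11842/10291 = 14826/17 - 11842/10291 = 152373052/174947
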